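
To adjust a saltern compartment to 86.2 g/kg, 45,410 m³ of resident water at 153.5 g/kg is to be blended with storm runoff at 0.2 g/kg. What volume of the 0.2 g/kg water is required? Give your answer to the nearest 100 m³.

35500 m³

Salt balance: 45,410×153.5 + V×0.2 = (45,410+V)×86.2
6,970,435 + 0.2V = 3,914,342 + 86.2V
3,056,093 = 86V
V = 35,535.97 m³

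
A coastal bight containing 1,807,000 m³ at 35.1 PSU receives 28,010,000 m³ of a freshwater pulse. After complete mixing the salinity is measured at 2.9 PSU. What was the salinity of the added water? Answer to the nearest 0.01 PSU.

0.82 PSU

Salt balance: 1,807,000×35.1 + 28,010,000×S = 29,817,000×2.9
63,425,700 + 28,010,000·S = 86,469,300
S = (86,469,300 − 63,425,700) / 28,010,000 = 0.8227 PSU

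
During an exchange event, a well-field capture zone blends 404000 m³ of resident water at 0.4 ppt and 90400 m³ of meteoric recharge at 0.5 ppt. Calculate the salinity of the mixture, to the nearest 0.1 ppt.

Weighted by volume,
salt = 404,000×0.4 + 90,400×0.5 = 161,600 + 45,200 = 206,800
volume = 404,000 + 90,400 = 494,400 m³
S = 206,800 / 494,400 = 0.418 ppt

0.4 ppt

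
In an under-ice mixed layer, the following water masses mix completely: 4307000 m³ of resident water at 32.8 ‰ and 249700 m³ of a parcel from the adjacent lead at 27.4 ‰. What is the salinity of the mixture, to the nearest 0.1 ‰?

32.5 ‰

Mass of salt is conserved:
salt = 4,307,000×32.8 + 249,700×27.4 = 141,269,600 + 6,841,780 = 148,111,380
volume = 4,307,000 + 249,700 = 4,556,700 m³
S = 148,111,380 / 4,556,700 = 32.504 ‰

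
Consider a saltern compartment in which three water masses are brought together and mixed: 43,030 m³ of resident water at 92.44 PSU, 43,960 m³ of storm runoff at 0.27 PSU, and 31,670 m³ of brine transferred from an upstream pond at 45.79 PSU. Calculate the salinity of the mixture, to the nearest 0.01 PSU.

Mass of salt is conserved:
salt = 43,030×92.44 + 43,960×0.27 + 31,670×45.79 = 3,977,693.2 + 11,869.2 + 1,450,169.3 = 5,439,731.7
volume = 43,030 + 43,960 + 31,670 = 118,660 m³
S = 5,439,731.7 / 118,660 = 45.843 PSU

45.84 PSU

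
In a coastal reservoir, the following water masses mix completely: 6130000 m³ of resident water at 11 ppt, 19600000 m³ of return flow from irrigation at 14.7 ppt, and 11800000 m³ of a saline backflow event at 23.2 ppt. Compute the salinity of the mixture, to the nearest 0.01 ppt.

By conservation of dissolved salt,
salt = 6,130,000×11 + 19,600,000×14.7 + 11,800,000×23.2 = 67,430,000 + 288,120,000 + 273,760,000 = 629,310,000
volume = 6,130,000 + 19,600,000 + 11,800,000 = 37,530,000 m³
S = 629,310,000 / 37,530,000 = 16.7682 ppt

16.77 ppt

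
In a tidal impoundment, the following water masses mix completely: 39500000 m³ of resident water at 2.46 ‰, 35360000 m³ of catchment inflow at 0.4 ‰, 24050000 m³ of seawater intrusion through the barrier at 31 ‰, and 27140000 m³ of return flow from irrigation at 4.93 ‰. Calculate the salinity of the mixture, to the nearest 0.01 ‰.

By conservation of dissolved salt,
salt = 39,500,000×2.46 + 35,360,000×0.4 + 24,050,000×31 + 27,140,000×4.93 = 97,170,000 + 14,144,000 + 745,550,000 + 133,800,200 = 990,664,200
volume = 39,500,000 + 35,360,000 + 24,050,000 + 27,140,000 = 126,050,000 m³
S = 990,664,200 / 126,050,000 = 7.8593 ‰

7.86 ‰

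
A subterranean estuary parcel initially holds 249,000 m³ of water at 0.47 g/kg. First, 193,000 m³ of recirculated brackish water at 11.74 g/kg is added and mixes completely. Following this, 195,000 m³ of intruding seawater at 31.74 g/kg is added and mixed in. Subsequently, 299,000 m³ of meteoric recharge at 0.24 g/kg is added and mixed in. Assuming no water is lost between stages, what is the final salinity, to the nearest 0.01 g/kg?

Mass of salt is conserved:
Initial salt = 249,000×0.47 = 117,030
After stage 1: salt = 117,030 + 193,000×11.74 = 2,382,850; volume = 442,000 m³; S = 5.391 g/kg
After stage 2: salt = 2,382,850 + 195,000×31.74 = 8,572,150; volume = 637,000 m³; S = 13.457 g/kg
After stage 3: salt = 8,572,150 + 299,000×0.24 = 8,643,910; volume = 936,000 m³
S = 8,643,910 / 936,000 = 9.2349 g/kg

9.23 g/kg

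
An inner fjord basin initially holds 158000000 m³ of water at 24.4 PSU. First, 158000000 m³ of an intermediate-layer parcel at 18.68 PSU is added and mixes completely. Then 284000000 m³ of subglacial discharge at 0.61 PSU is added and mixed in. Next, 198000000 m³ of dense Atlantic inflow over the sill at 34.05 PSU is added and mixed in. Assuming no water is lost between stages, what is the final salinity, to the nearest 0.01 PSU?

17.20 PSU

Mass of salt is conserved:
Initial salt = 158,000,000×24.4 = 3,855,200,000
After stage 1: salt = 3,855,200,000 + 158,000,000×18.68 = 6,806,640,000; volume = 316,000,000 m³; S = 21.54 PSU
After stage 2: salt = 6,806,640,000 + 284,000,000×0.61 = 6,979,880,000; volume = 600,000,000 m³; S = 11.633 PSU
After stage 3: salt = 6,979,880,000 + 198,000,000×34.05 = 13,721,780,000; volume = 798,000,000 m³
S = 13,721,780,000 / 798,000,000 = 17.1952 PSU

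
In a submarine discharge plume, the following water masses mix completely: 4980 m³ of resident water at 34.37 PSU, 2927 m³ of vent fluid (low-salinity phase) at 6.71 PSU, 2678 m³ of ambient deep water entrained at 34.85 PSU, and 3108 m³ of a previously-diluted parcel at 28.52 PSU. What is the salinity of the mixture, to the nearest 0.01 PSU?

27.22 PSU

Weighted by volume,
salt = 4,980×34.37 + 2,927×6.71 + 2,678×34.85 + 3,108×28.52 = 171,162.6 + 19,640.17 + 93,328.3 + 88,640.16 = 372,771.23
volume = 4,980 + 2,927 + 2,678 + 3,108 = 13,693 m³
S = 372,771.23 / 13,693 = 27.2235 PSU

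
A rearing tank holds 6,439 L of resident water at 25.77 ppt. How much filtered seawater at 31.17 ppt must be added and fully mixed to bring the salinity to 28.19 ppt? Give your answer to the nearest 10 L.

5230 L

Salt balance: 6,439×25.77 + V×31.17 = (6,439+V)×28.19
165,933.03 + 31.17V = 181,515.41 + 28.19V
15,582.38 = 2.98V
V = 5,228.99 L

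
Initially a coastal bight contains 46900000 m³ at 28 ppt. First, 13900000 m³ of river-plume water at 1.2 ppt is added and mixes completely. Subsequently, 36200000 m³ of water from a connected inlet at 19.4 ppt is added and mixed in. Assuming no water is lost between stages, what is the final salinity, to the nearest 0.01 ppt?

Salt balance:
Initial salt = 46,900,000×28 = 1,313,200,000
After stage 1: salt = 1,313,200,000 + 13,900,000×1.2 = 1,329,880,000; volume = 60,800,000 m³; S = 21.873 ppt
After stage 2: salt = 1,329,880,000 + 36,200,000×19.4 = 2,032,160,000; volume = 97,000,000 m³
S = 2,032,160,000 / 97,000,000 = 20.9501 ppt

20.95 ppt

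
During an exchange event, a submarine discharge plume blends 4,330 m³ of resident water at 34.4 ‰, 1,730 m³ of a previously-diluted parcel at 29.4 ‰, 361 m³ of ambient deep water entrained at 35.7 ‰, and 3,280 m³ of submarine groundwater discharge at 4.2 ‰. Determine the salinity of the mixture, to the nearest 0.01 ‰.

23.35 ‰

By conservation of dissolved salt,
salt = 4,330×34.4 + 1,730×29.4 + 361×35.7 + 3,280×4.2 = 148,952 + 50,862 + 12,887.7 + 13,776 = 226,477.7
volume = 4,330 + 1,730 + 361 + 3,280 = 9,701 m³
S = 226,477.7 / 9,701 = 23.3458 ‰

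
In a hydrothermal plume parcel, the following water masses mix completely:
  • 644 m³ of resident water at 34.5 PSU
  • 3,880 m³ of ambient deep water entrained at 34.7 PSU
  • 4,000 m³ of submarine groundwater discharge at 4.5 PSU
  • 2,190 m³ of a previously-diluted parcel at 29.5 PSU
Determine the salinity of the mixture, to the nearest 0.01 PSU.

22.35 PSU

Total salt / total volume:
salt = 644×34.5 + 3,880×34.7 + 4,000×4.5 + 2,190×29.5 = 22,218 + 134,636 + 18,000 + 64,605 = 239,459
volume = 644 + 3,880 + 4,000 + 2,190 = 10,714 m³
S = 239,459 / 10,714 = 22.3501 PSU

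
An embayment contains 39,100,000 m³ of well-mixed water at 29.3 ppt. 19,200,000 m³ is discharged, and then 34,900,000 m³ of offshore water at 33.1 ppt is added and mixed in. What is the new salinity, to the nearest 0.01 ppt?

31.72 ppt

Remaining after removal: 19,900,000 m³ at 29.3 ppt (salt = 583,070,000)
After addition: salt = 583,070,000 + 34,900,000×33.1 = 1,738,260,000; volume = 54,800,000 m³
S = 1,738,260,000 / 54,800,000 = 31.7201 ppt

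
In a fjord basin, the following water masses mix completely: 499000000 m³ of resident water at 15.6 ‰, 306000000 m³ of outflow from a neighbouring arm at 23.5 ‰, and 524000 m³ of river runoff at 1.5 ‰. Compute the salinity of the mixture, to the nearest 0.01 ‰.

18.59 ‰

Conserving salt mass:
salt = 499,000,000×15.6 + 306,000,000×23.5 + 524,000×1.5 = 7,784,400,000 + 7,191,000,000 + 786,000 = 14,976,186,000
volume = 499,000,000 + 306,000,000 + 524,000 = 805,524,000 m³
S = 14,976,186,000 / 805,524,000 = 18.5919 ‰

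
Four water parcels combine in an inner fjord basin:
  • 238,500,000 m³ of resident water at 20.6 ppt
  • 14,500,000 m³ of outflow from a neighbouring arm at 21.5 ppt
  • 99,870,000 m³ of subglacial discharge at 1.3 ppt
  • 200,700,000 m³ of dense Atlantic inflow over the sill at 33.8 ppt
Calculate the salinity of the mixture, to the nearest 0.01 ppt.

21.93 ppt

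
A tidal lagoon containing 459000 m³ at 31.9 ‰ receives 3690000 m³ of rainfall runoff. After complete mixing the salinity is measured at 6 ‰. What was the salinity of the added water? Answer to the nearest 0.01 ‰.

Salt balance: 459,000×31.9 + 3,690,000×S = 4,149,000×6
14,642,100 + 3,690,000·S = 24,894,000
S = (24,894,000 − 14,642,100) / 3,690,000 = 2.7783 ‰

2.78 ‰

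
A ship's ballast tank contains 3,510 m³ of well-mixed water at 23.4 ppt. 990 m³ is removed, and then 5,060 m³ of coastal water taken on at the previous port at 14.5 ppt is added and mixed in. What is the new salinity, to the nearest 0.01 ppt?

17.46 ppt

Remaining after removal: 2,520 m³ at 23.4 ppt (salt = 58,968)
After addition: salt = 58,968 + 5,060×14.5 = 132,338; volume = 7,580 m³
S = 132,338 / 7,580 = 17.4588 ppt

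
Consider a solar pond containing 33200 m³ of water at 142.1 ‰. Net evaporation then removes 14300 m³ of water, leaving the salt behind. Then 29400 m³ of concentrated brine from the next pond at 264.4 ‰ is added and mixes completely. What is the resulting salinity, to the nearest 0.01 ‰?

After evaporation: salt = 33,200×142.1 = 4,717,720; volume = 33,200 − 14,300 = 18,900 m³
After mixing: salt = 4,717,720 + 29,400×264.4 = 12,491,080; volume = 18,900 + 29,400 = 48,300 m³
S = 12,491,080 / 48,300 = 258.6145 ‰

258.61 ‰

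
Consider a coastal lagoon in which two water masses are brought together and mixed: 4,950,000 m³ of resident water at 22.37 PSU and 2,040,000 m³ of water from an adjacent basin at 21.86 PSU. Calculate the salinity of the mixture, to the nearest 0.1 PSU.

22.2 PSU

Weighted by volume,
salt = 4,950,000×22.37 + 2,040,000×21.86 = 110,731,500 + 44,594,400 = 155,325,900
volume = 4,950,000 + 2,040,000 = 6,990,000 m³
S = 155,325,900 / 6,990,000 = 22.221 PSU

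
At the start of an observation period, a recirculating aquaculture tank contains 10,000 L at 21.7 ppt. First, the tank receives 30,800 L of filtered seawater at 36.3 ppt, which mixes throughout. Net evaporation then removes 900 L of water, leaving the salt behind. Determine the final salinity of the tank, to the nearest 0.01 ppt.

After mixing: salt = 10,000×21.7 + 30,800×36.3 = 1,335,040; volume = 40,800 L
After evaporation: salt unchanged = 1,335,040; volume = 40,800 − 900 = 39,900 L
S = 1,335,040 / 39,900 = 33.4596 ppt

33.46 ppt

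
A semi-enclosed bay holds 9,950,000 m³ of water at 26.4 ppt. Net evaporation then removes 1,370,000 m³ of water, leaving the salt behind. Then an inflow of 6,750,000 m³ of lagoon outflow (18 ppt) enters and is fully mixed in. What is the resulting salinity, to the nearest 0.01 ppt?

25.06 ppt

After evaporation: salt = 9,950,000×26.4 = 262,680,000; volume = 9,950,000 − 1,370,000 = 8,580,000 m³
After mixing: salt = 262,680,000 + 6,750,000×18 = 384,180,000; volume = 8,580,000 + 6,750,000 = 15,330,000 m³
S = 384,180,000 / 15,330,000 = 25.0607 ppt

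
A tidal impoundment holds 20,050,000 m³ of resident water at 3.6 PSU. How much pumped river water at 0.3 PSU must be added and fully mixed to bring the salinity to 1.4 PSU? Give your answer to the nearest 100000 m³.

Salt balance: 20,050,000×3.6 + V×0.3 = (20,050,000+V)×1.4
72,180,000 + 0.3V = 28,070,000 + 1.4V
44,110,000 = 1.1V
V = 40,100,000 m³

40100000 m³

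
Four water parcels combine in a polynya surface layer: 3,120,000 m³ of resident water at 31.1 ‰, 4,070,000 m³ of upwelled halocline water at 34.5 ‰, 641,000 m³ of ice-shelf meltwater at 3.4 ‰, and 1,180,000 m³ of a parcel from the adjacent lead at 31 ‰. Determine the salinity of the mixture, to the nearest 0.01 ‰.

Mass of salt is conserved:
salt = 3,120,000×31.1 + 4,070,000×34.5 + 641,000×3.4 + 1,180,000×31 = 97,032,000 + 140,415,000 + 2,179,400 + 36,580,000 = 276,206,400
volume = 3,120,000 + 4,070,000 + 641,000 + 1,180,000 = 9,011,000 m³
S = 276,206,400 / 9,011,000 = 30.6521 ‰

30.65 ‰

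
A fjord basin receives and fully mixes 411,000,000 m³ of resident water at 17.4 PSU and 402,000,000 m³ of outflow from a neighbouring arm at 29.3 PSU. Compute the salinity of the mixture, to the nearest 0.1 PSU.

23.3 PSU

Conserving salt mass:
salt = 411,000,000×17.4 + 402,000,000×29.3 = 7,151,400,000 + 11,778,600,000 = 18,930,000,000
volume = 411,000,000 + 402,000,000 = 813,000,000 m³
S = 18,930,000,000 / 813,000,000 = 23.284 PSU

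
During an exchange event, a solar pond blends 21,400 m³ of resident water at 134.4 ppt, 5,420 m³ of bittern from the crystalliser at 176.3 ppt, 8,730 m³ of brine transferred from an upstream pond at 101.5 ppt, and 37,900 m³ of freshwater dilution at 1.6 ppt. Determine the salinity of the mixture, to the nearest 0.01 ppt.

65.06 ppt

Total salt / total volume:
salt = 21,400×134.4 + 5,420×176.3 + 8,730×101.5 + 37,900×1.6 = 2,876,160 + 955,546 + 886,095 + 60,640 = 4,778,441
volume = 21,400 + 5,420 + 8,730 + 37,900 = 73,450 m³
S = 4,778,441 / 73,450 = 65.0571 ppt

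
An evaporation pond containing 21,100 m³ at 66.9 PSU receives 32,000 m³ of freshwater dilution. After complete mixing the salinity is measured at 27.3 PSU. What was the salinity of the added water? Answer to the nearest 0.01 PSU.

Salt balance: 21,100×66.9 + 32,000×S = 53,100×27.3
1,411,590 + 32,000·S = 1,449,630
S = (1,449,630 − 1,411,590) / 32,000 = 1.1888 PSU

1.19 PSU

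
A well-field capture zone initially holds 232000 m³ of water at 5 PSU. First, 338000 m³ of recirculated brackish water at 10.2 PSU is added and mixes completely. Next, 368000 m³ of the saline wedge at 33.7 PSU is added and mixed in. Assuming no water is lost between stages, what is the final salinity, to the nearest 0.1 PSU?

By conservation of dissolved salt,
Initial salt = 232,000×5 = 1,160,000
After stage 1: salt = 1,160,000 + 338,000×10.2 = 4,607,600; volume = 570,000 m³; S = 8.084 PSU
After stage 2: salt = 4,607,600 + 368,000×33.7 = 17,009,200; volume = 938,000 m³
S = 17,009,200 / 938,000 = 18.1335 PSU

18.1 PSU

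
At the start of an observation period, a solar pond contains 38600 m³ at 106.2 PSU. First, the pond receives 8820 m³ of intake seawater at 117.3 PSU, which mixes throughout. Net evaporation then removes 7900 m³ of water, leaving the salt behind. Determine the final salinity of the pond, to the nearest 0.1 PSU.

129.9 PSU

After mixing: salt = 38,600×106.2 + 8,820×117.3 = 5,133,906; volume = 47,420 m³
After evaporation: salt unchanged = 5,133,906; volume = 47,420 − 7,900 = 39,520 m³
S = 5,133,906 / 39,520 = 129.9065 PSU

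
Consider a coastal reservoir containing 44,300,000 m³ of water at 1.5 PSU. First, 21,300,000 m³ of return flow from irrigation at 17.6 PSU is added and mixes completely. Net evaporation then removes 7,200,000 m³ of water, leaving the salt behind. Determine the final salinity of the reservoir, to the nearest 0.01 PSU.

7.56 PSU

After mixing: salt = 44,300,000×1.5 + 21,300,000×17.6 = 441,330,000; volume = 65,600,000 m³
After evaporation: salt unchanged = 441,330,000; volume = 65,600,000 − 7,200,000 = 58,400,000 m³
S = 441,330,000 / 58,400,000 = 7.557 PSU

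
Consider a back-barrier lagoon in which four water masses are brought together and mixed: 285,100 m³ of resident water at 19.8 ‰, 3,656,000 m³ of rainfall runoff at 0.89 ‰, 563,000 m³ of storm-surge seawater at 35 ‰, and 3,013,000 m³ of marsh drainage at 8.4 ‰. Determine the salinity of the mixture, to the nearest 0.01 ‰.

Mass of salt is conserved:
salt = 285,100×19.8 + 3,656,000×0.89 + 563,000×35 + 3,013,000×8.4 = 5,644,980 + 3,253,840 + 19,705,000 + 25,309,200 = 53,913,020
volume = 285,100 + 3,656,000 + 563,000 + 3,013,000 = 7,517,100 m³
S = 53,913,020 / 7,517,100 = 7.1721 ‰

7.17 ‰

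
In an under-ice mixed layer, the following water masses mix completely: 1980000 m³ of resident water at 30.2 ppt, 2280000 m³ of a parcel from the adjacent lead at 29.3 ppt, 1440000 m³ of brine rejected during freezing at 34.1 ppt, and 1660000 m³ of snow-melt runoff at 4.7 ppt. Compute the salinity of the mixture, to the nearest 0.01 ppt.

24.93 ppt

Weighted by volume,
salt = 1,980,000×30.2 + 2,280,000×29.3 + 1,440,000×34.1 + 1,660,000×4.7 = 59,796,000 + 66,804,000 + 49,104,000 + 7,802,000 = 183,506,000
volume = 1,980,000 + 2,280,000 + 1,440,000 + 1,660,000 = 7,360,000 m³
S = 183,506,000 / 7,360,000 = 24.9329 ppt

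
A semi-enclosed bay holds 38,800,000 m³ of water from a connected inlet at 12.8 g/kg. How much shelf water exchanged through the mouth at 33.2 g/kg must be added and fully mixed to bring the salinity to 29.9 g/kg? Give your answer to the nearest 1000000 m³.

201000000 m³

Salt balance: 38,800,000×12.8 + V×33.2 = (38,800,000+V)×29.9
496,640,000 + 33.2V = 1,160,120,000 + 29.9V
663,480,000 = 3.3V
V = 201,054,545.45 m³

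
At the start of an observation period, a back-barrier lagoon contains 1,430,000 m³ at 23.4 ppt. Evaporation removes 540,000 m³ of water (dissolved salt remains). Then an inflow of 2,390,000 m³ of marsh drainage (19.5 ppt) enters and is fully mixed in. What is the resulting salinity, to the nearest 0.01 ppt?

24.41 ppt

After evaporation: salt = 1,430,000×23.4 = 33,462,000; volume = 1,430,000 − 540,000 = 890,000 m³
After mixing: salt = 33,462,000 + 2,390,000×19.5 = 80,067,000; volume = 890,000 + 2,390,000 = 3,280,000 m³
S = 80,067,000 / 3,280,000 = 24.4107 ppt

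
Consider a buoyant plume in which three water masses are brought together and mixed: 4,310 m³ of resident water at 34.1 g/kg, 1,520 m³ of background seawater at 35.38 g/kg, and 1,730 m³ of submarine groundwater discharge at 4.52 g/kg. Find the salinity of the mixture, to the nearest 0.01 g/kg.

27.59 g/kg

Weighted by volume,
salt = 4,310×34.1 + 1,520×35.38 + 1,730×4.52 = 146,971 + 53,777.6 + 7,819.6 = 208,568.2
volume = 4,310 + 1,520 + 1,730 = 7,560 m³
S = 208,568.2 / 7,560 = 27.5884 g/kg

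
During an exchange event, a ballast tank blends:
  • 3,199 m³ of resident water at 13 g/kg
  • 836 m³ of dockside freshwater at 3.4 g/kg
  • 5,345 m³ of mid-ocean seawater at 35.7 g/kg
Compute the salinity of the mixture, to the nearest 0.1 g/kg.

Mass of salt is conserved:
salt = 3,199×13 + 836×3.4 + 5,345×35.7 = 41,587 + 2,842.4 + 190,816.5 = 235,245.9
volume = 3,199 + 836 + 5,345 = 9,380 m³
S = 235,245.9 / 9,380 = 25.08 g/kg

25.1 g/kg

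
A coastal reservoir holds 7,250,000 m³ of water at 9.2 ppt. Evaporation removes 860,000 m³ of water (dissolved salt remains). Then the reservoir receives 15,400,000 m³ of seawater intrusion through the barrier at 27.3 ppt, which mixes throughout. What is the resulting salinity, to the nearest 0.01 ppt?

After evaporation: salt = 7,250,000×9.2 = 66,700,000; volume = 7,250,000 − 860,000 = 6,390,000 m³
After mixing: salt = 66,700,000 + 15,400,000×27.3 = 487,120,000; volume = 6,390,000 + 15,400,000 = 21,790,000 m³
S = 487,120,000 / 21,790,000 = 22.3552 ppt

22.36 ppt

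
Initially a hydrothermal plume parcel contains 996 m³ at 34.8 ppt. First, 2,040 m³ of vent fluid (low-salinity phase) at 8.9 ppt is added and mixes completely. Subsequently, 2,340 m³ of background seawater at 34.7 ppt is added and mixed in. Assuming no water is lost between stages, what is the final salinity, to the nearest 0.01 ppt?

Salt balance:
Initial salt = 996×34.8 = 34,660.8
After stage 1: salt = 34,660.8 + 2,040×8.9 = 52,816.8; volume = 3,036 m³; S = 17.397 ppt
After stage 2: salt = 52,816.8 + 2,340×34.7 = 134,014.8; volume = 5,376 m³
S = 134,014.8 / 5,376 = 24.9283 ppt

24.93 ppt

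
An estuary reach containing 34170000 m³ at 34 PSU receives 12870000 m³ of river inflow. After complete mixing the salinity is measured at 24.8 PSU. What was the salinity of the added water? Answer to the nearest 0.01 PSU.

Salt balance: 34,170,000×34 + 12,870,000×S = 47,040,000×24.8
1,161,780,000 + 12,870,000·S = 1,166,592,000
S = (1,166,592,000 − 1,161,780,000) / 12,870,000 = 0.3739 PSU

0.37 PSU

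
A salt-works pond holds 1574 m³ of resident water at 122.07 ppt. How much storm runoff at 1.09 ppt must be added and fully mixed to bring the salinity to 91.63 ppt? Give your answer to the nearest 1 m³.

Salt balance: 1,574×122.07 + V×1.09 = (1,574+V)×91.63
192,138.18 + 1.09V = 144,225.62 + 91.63V
47,912.56 = 90.54V
V = 529.19 m³

529 m³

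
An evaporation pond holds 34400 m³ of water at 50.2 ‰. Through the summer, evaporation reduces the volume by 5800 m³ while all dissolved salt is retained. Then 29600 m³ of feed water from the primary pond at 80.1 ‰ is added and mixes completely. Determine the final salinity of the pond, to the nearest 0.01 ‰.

70.41 ‰

After evaporation: salt = 34,400×50.2 = 1,726,880; volume = 34,400 − 5,800 = 28,600 m³
After mixing: salt = 1,726,880 + 29,600×80.1 = 4,097,840; volume = 28,600 + 29,600 = 58,200 m³
S = 4,097,840 / 58,200 = 70.4096 ‰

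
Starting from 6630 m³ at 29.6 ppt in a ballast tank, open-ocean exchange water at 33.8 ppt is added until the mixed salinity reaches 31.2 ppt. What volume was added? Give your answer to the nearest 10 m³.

Salt balance: 6,630×29.6 + V×33.8 = (6,630+V)×31.2
196,248 + 33.8V = 206,856 + 31.2V
10,608 = 2.6V
V = 4,080 m³

4080 m³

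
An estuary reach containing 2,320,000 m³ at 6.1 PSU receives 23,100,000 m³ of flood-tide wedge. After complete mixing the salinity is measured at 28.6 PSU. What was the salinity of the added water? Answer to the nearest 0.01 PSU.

30.86 PSU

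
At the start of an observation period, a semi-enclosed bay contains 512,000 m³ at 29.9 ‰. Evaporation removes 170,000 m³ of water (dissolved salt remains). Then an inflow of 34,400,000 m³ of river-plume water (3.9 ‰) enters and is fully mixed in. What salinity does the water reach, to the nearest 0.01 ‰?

After evaporation: salt = 512,000×29.9 = 15,308,800; volume = 512,000 − 170,000 = 342,000 m³
After mixing: salt = 15,308,800 + 34,400,000×3.9 = 149,468,800; volume = 342,000 + 34,400,000 = 34,742,000 m³
S = 149,468,800 / 34,742,000 = 4.3023 ‰

4.30 ‰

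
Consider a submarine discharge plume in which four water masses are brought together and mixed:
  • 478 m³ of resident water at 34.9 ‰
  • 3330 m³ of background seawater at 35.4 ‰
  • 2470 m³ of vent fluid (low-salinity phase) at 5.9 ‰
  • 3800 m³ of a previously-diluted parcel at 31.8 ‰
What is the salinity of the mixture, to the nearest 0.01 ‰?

26.79 ‰

Total salt / total volume:
salt = 478×34.9 + 3,330×35.4 + 2,470×5.9 + 3,800×31.8 = 16,682.2 + 117,882 + 14,573 + 120,840 = 269,977.2
volume = 478 + 3,330 + 2,470 + 3,800 = 10,078 m³
S = 269,977.2 / 10,078 = 26.7888 ‰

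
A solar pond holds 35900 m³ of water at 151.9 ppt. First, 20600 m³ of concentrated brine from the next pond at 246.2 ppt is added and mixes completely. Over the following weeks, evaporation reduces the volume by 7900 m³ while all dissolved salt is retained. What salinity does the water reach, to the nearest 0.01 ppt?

After mixing: salt = 35,900×151.9 + 20,600×246.2 = 10,524,930; volume = 56,500 m³
After evaporation: salt unchanged = 10,524,930; volume = 56,500 − 7,900 = 48,600 m³
S = 10,524,930 / 48,600 = 216.5623 ppt

216.56 ppt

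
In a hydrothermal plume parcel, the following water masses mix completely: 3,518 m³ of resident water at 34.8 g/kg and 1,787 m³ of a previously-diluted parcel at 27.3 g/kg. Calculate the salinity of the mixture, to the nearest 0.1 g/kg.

32.3 g/kg

By conservation of dissolved salt,
salt = 3,518×34.8 + 1,787×27.3 = 122,426.4 + 48,785.1 = 171,211.5
volume = 3,518 + 1,787 = 5,305 m³
S = 171,211.5 / 5,305 = 32.274 g/kg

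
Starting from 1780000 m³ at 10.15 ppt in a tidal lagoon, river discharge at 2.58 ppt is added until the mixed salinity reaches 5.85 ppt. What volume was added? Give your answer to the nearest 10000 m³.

2340000 m³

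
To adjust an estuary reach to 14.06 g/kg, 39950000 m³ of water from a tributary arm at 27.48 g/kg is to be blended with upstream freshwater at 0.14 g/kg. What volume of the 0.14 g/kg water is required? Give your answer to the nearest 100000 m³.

38500000 m³

Salt balance: 39,950,000×27.48 + V×0.14 = (39,950,000+V)×14.06
1,097,826,000 + 0.14V = 561,697,000 + 14.06V
536,129,000 = 13.92V
V = 38,515,014.37 m³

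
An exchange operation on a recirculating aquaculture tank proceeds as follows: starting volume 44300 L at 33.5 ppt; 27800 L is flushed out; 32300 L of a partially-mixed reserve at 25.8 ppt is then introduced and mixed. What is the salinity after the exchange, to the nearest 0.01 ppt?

Remaining after removal: 16,500 L at 33.5 ppt (salt = 552,750)
After addition: salt = 552,750 + 32,300×25.8 = 1,386,090; volume = 48,800 L
S = 1,386,090 / 48,800 = 28.4035 ppt

28.40 ppt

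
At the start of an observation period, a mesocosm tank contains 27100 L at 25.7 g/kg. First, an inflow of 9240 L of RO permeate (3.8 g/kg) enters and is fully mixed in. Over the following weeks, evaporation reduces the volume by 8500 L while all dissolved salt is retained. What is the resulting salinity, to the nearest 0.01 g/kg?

After mixing: salt = 27,100×25.7 + 9,240×3.8 = 731,582; volume = 36,340 L
After evaporation: salt unchanged = 731,582; volume = 36,340 − 8,500 = 27,840 L
S = 731,582 / 27,840 = 26.2781 g/kg

26.28 g/kg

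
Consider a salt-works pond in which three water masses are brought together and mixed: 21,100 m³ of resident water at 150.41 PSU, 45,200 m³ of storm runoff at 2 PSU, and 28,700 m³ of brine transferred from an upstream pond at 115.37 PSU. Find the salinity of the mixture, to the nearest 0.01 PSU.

69.21 PSU

Salt balance:
salt = 21,100×150.41 + 45,200×2 + 28,700×115.37 = 3,173,651 + 90,400 + 3,311,119 = 6,575,170
volume = 21,100 + 45,200 + 28,700 = 95,000 m³
S = 6,575,170 / 95,000 = 69.2123 PSU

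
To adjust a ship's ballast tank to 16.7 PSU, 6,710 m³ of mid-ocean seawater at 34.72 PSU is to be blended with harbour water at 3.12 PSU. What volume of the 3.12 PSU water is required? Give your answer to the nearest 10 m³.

Salt balance: 6,710×34.72 + V×3.12 = (6,710+V)×16.7
232,971.2 + 3.12V = 112,057 + 16.7V
120,914.2 = 13.58V
V = 8,903.84 m³

8900 m³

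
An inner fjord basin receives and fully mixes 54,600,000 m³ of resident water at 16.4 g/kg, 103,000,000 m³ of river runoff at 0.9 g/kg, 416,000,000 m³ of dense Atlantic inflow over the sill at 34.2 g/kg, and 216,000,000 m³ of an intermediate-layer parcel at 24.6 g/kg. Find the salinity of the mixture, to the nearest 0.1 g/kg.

26.0 g/kg

Salt balance:
salt = 54,600,000×16.4 + 103,000,000×0.9 + 416,000,000×34.2 + 216,000,000×24.6 = 895,440,000 + 92,700,000 + 14,227,200,000 + 5,313,600,000 = 20,528,940,000
volume = 54,600,000 + 103,000,000 + 416,000,000 + 216,000,000 = 789,600,000 m³
S = 20,528,940,000 / 789,600,000 = 25.999 g/kg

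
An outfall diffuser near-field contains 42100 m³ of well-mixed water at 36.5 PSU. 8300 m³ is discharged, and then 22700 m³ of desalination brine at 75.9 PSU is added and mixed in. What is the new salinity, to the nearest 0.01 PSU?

52.33 PSU

Remaining after removal: 33,800 m³ at 36.5 PSU (salt = 1,233,700)
After addition: salt = 1,233,700 + 22,700×75.9 = 2,956,630; volume = 56,500 m³
S = 2,956,630 / 56,500 = 52.3297 PSU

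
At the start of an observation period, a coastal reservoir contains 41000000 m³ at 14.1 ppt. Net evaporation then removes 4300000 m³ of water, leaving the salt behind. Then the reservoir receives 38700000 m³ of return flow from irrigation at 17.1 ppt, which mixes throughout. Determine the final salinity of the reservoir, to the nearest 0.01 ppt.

After evaporation: salt = 41,000,000×14.1 = 578,100,000; volume = 41,000,000 − 4,300,000 = 36,700,000 m³
After mixing: salt = 578,100,000 + 38,700,000×17.1 = 1,239,870,000; volume = 36,700,000 + 38,700,000 = 75,400,000 m³
S = 1,239,870,000 / 75,400,000 = 16.4439 ppt

16.44 ppt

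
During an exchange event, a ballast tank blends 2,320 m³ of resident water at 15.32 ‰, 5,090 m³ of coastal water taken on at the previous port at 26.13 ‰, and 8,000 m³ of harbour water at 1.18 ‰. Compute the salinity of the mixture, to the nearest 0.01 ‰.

Weighted by volume,
salt = 2,320×15.32 + 5,090×26.13 + 8,000×1.18 = 35,542.4 + 133,001.7 + 9,440 = 177,984.1
volume = 2,320 + 5,090 + 8,000 = 15,410 m³
S = 177,984.1 / 15,410 = 11.5499 ‰

11.55 ‰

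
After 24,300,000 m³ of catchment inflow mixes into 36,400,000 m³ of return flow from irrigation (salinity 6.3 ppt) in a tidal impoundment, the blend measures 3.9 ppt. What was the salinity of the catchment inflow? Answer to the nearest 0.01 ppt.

0.30 ppt

Salt balance: 36,400,000×6.3 + 24,300,000×S = 60,700,000×3.9
229,320,000 + 24,300,000·S = 236,730,000
S = (236,730,000 − 229,320,000) / 24,300,000 = 0.3049 ppt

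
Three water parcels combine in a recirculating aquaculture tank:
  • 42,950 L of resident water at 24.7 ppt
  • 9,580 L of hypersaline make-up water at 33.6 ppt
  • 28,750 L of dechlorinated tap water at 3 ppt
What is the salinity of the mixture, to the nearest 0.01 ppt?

Total salt / total volume:
salt = 42,950×24.7 + 9,580×33.6 + 28,750×3 = 1,060,865 + 321,888 + 86,250 = 1,469,003
volume = 42,950 + 9,580 + 28,750 = 81,280 L
S = 1,469,003 / 81,280 = 18.0734 ppt

18.07 ppt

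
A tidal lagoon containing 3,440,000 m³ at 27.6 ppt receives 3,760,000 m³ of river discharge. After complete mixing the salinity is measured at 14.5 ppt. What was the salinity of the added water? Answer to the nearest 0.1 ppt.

2.5 ppt

Salt balance: 3,440,000×27.6 + 3,760,000×S = 7,200,000×14.5
94,944,000 + 3,760,000·S = 104,400,000
S = (104,400,000 − 94,944,000) / 3,760,000 = 2.5149 ppt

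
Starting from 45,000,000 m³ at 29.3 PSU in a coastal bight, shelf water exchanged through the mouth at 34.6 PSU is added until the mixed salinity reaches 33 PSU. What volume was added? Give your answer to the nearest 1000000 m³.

104000000 m³

Salt balance: 45,000,000×29.3 + V×34.6 = (45,000,000+V)×33
1,318,500,000 + 34.6V = 1,485,000,000 + 33V
166,500,000 = 1.6V
V = 104,062,500 m³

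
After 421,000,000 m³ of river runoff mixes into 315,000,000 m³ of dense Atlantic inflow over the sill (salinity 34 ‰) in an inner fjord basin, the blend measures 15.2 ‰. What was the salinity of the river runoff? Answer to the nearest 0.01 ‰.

1.13 ‰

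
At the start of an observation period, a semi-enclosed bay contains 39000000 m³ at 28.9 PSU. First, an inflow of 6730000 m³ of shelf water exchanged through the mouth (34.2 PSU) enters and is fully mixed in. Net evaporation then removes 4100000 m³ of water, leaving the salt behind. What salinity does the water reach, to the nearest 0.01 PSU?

After mixing: salt = 39,000,000×28.9 + 6,730,000×34.2 = 1,357,266,000; volume = 45,730,000 m³
After evaporation: salt unchanged = 1,357,266,000; volume = 45,730,000 − 4,100,000 = 41,630,000 m³
S = 1,357,266,000 / 41,630,000 = 32.6031 PSU

32.60 PSU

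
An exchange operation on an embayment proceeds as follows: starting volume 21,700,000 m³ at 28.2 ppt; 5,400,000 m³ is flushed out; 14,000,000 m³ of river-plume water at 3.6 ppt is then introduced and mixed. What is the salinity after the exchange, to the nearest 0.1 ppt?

16.8 ppt

Remaining after removal: 16,300,000 m³ at 28.2 ppt (salt = 459,660,000)
After addition: salt = 459,660,000 + 14,000,000×3.6 = 510,060,000; volume = 30,300,000 m³
S = 510,060,000 / 30,300,000 = 16.8337 ppt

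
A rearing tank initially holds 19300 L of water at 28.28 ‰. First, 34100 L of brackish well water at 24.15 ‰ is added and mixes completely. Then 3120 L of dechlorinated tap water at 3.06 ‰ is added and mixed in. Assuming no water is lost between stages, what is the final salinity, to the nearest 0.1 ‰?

24.4 ‰

Conserving salt mass:
Initial salt = 19,300×28.28 = 545,804
After stage 1: salt = 545,804 + 34,100×24.15 = 1,369,319; volume = 53,400 L; S = 25.643 ‰
After stage 2: salt = 1,369,319 + 3,120×3.06 = 1,378,866.2; volume = 56,520 L
S = 1,378,866.2 / 56,520 = 24.3961 ‰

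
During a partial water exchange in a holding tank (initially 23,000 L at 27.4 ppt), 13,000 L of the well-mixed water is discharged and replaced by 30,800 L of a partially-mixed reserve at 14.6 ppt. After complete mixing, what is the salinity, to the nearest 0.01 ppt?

17.74 ppt

Remaining after removal: 10,000 L at 27.4 ppt (salt = 274,000)
After addition: salt = 274,000 + 30,800×14.6 = 723,680; volume = 40,800 L
S = 723,680 / 40,800 = 17.7373 ppt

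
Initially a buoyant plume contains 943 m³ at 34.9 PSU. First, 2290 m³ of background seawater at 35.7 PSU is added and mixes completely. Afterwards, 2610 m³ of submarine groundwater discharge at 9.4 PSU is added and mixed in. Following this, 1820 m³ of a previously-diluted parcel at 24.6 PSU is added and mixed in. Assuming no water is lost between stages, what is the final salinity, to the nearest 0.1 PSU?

24.0 PSU

Total salt / total volume:
Initial salt = 943×34.9 = 32,910.7
After stage 1: salt = 32,910.7 + 2,290×35.7 = 114,663.7; volume = 3,233 m³; S = 35.467 PSU
After stage 2: salt = 114,663.7 + 2,610×9.4 = 139,197.7; volume = 5,843 m³; S = 23.823 PSU
After stage 3: salt = 139,197.7 + 1,820×24.6 = 183,969.7; volume = 7,663 m³
S = 183,969.7 / 7,663 = 24.0075 PSU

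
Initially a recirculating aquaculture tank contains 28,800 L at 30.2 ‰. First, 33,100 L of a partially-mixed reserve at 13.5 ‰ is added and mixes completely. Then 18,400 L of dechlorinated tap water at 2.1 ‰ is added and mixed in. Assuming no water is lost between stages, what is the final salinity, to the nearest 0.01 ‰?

16.88 ‰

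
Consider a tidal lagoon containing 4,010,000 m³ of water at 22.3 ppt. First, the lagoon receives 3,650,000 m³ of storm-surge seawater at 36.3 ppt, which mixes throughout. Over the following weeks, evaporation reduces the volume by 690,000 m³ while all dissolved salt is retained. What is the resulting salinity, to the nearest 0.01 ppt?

After mixing: salt = 4,010,000×22.3 + 3,650,000×36.3 = 221,918,000; volume = 7,660,000 m³
After evaporation: salt unchanged = 221,918,000; volume = 7,660,000 − 690,000 = 6,970,000 m³
S = 221,918,000 / 6,970,000 = 31.839 ppt

31.84 ppt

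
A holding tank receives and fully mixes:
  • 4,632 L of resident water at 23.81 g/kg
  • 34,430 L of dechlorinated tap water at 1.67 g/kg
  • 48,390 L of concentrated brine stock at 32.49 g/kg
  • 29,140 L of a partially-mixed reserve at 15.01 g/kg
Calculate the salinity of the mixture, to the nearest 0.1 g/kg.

Total salt / total volume:
salt = 4,632×23.81 + 34,430×1.67 + 48,390×32.49 + 29,140×15.01 = 110,287.92 + 57,498.1 + 1,572,191.1 + 437,391.4 = 2,177,368.52
volume = 4,632 + 34,430 + 48,390 + 29,140 = 116,592 L
S = 2,177,368.52 / 116,592 = 18.675 g/kg

18.7 g/kg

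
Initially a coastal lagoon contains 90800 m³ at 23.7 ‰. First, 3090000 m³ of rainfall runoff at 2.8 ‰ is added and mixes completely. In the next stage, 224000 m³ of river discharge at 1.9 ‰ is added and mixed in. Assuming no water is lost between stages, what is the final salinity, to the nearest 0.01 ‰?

3.30 ‰

By conservation of dissolved salt,
Initial salt = 90,800×23.7 = 2,151,960
After stage 1: salt = 2,151,960 + 3,090,000×2.8 = 10,803,960; volume = 3,180,800 m³; S = 3.397 ‰
After stage 2: salt = 10,803,960 + 224,000×1.9 = 11,229,560; volume = 3,404,800 m³
S = 11,229,560 / 3,404,800 = 3.2982 ‰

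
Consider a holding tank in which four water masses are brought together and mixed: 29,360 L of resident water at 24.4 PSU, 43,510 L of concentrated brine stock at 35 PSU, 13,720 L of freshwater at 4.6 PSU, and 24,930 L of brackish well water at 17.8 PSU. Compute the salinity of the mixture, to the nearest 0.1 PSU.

Conserving salt mass:
salt = 29,360×24.4 + 43,510×35 + 13,720×4.6 + 24,930×17.8 = 716,384 + 1,522,850 + 63,112 + 443,754 = 2,746,100
volume = 29,360 + 43,510 + 13,720 + 24,930 = 111,520 L
S = 2,746,100 / 111,520 = 24.624 PSU

24.6 PSU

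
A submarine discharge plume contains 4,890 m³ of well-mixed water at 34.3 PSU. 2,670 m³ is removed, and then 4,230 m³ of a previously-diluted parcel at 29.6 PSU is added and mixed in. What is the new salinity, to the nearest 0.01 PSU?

Remaining after removal: 2,220 m³ at 34.3 PSU (salt = 76,146)
After addition: salt = 76,146 + 4,230×29.6 = 201,354; volume = 6,450 m³
S = 201,354 / 6,450 = 31.2177 PSU

31.22 PSU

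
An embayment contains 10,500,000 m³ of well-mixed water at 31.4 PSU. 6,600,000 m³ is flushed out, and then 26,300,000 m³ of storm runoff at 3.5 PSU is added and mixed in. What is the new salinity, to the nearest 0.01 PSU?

7.10 PSU

Remaining after removal: 3,900,000 m³ at 31.4 PSU (salt = 122,460,000)
After addition: salt = 122,460,000 + 26,300,000×3.5 = 214,510,000; volume = 30,200,000 m³
S = 214,510,000 / 30,200,000 = 7.103 PSU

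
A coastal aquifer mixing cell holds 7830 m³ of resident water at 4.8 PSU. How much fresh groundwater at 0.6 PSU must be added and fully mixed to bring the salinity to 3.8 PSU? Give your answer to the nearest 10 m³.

Salt balance: 7,830×4.8 + V×0.6 = (7,830+V)×3.8
37,584 + 0.6V = 29,754 + 3.8V
7,830 = 3.2V
V = 2,446.88 m³

2450 m³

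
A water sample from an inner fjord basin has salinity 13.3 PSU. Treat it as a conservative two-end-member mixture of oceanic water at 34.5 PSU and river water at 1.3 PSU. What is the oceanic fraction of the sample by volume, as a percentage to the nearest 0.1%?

36.1%

Let g be the oceanic fraction. Salt balance per unit volume:
g×34.5 + (1−g)×1.3 = 13.3
g = (13.3 − 1.3) / (34.5 − 1.3) = 12/33.2 = 0.3614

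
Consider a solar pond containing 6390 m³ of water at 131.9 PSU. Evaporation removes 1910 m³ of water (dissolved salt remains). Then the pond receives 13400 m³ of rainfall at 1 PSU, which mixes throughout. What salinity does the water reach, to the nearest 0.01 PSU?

47.89 PSU

After evaporation: salt = 6,390×131.9 = 842,841; volume = 6,390 − 1,910 = 4,480 m³
After mixing: salt = 842,841 + 13,400×1 = 856,241; volume = 4,480 + 13,400 = 17,880 m³
S = 856,241 / 17,880 = 47.8882 PSU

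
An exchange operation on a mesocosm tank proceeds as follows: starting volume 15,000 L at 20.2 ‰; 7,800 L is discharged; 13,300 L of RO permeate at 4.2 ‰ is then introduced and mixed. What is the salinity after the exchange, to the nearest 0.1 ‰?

9.8 ‰

Remaining after removal: 7,200 L at 20.2 ‰ (salt = 145,440)
After addition: salt = 145,440 + 13,300×4.2 = 201,300; volume = 20,500 L
S = 201,300 / 20,500 = 9.8195 ‰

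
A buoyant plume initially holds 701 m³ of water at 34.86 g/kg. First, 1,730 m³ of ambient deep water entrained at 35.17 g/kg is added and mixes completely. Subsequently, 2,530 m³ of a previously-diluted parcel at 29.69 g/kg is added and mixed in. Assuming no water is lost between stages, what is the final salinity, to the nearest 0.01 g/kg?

32.33 g/kg

Mass of salt is conserved:
Initial salt = 701×34.86 = 24,436.86
After stage 1: salt = 24,436.86 + 1,730×35.17 = 85,280.96; volume = 2,431 m³; S = 35.081 g/kg
After stage 2: salt = 85,280.96 + 2,530×29.69 = 160,396.66; volume = 4,961 m³
S = 160,396.66 / 4,961 = 32.3315 g/kg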